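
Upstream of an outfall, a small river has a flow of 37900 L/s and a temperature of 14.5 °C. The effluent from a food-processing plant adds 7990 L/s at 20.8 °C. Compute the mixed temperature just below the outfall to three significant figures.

15.6 °C

Flow-weighted mixing: C = (Q_r C_r + Q_w C_w)/(Q_r + Q_w)
= (37900×14.5 + 7990×20.8)/(37900 + 7990) = 715700/45890 = 15.60 °C.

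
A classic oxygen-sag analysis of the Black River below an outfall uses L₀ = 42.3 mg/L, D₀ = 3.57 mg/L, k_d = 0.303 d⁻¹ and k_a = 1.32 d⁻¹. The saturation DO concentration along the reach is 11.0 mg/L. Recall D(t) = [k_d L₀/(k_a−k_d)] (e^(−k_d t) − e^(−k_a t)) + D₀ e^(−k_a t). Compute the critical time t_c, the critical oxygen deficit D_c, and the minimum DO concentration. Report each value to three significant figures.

At the critical point dD/dt = 0, so k_d L₀ e^(−k_d t) = k_a D. Substituting D(t) from the Streeter–Phelps equation and solving for t gives
t_c = ln[(k_a/k_d)(1 − D₀(k_a−k_d)/(k_d L₀))] / (k_a−k_d).
Here k_a−k_d = 1.017 d⁻¹ and 1 − D₀(k_a−k_d)/(k_d L₀) = 1 − 3.57×1.017/(0.303×42.3) = 0.7167, so
t_c = ln(4.356 × 0.7167) / 1.017 = 1.139 / 1.017 = 1.120 d.
L(t_c) = L₀ e^(−k_d t_c) = 42.3 × 0.7123 = 30.13 mg/L, and at the critical point k_a D_c = k_d L, so D_c = (0.303/1.32) × 30.13 = 6.916 mg/L.
Minimum DO = C_s − D_c = 11.0 − 6.916 = 4.084 mg/L.

t_c ≈ 1.12 d; D_c ≈ 6.92 mg/L; min DO ≈ 4.08 mg/L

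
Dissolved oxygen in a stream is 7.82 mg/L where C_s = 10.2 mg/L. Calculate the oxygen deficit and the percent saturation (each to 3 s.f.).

D = C_s − C = 10.2 − 7.82 = 2.38 mg/L.
% saturation = 7.82/10.2 × 100 = 76.7 %.

D ≈ 2.38 mg/L; 76.7 % saturation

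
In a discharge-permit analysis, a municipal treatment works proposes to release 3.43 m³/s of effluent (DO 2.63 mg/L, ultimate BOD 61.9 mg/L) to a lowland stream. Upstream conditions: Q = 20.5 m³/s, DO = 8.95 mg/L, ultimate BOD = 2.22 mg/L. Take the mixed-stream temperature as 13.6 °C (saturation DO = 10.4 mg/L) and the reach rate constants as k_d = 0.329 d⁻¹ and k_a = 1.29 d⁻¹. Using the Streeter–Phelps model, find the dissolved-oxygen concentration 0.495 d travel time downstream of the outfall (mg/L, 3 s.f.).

Mixed DO = (20.5×8.95 + 3.43×2.63)/(20.5+3.43) = 192.5/23.93 = 8.044 mg/L.
Mixed L₀ = (20.5×2.22 + 3.43×61.9)/(23.93) = 257.8/23.93 = 10.77 mg/L.
Initial deficit D₀ = C_s − DO₀ = 10.4 − 8.044 = 2.356 mg/L.
D(0.495) = [0.329×10.77/(1.29−0.329)](e^(−0.329×0.495) − e^(−1.29×0.495)) + 2.356 e^(−1.29×0.495)
= 3.689 × (0.8497 − 0.5281) + 2.356 × 0.5281 = 2.430 mg/L.
DO = 10.4 − 2.430 = 7.970 mg/L.

DO ≈ 7.97 mg/L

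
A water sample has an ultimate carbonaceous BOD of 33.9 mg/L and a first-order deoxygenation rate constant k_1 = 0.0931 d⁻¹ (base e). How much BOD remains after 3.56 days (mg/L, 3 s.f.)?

L_t = L₀ e^(−k_1 t) = 33.9 × e^(−0.0931×3.56) = 33.9 × 0.7179 = 24.34 mg/L.

L ≈ 24.3 mg/L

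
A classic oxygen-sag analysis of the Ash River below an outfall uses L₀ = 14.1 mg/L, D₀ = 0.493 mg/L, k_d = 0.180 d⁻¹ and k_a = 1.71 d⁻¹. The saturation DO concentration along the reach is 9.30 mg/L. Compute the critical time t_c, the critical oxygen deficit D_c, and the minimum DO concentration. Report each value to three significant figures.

At the critical point dD/dt = 0, so k_d L₀ e^(−k_d t) = k_a D. Substituting D(t) from the Streeter–Phelps equation and solving for t gives
t_c = ln[(k_a/k_d)(1 − D₀(k_a−k_d)/(k_d L₀))] / (k_a−k_d).
Here k_a−k_d = 1.530 d⁻¹ and 1 − D₀(k_a−k_d)/(k_d L₀) = 1 − 0.493×1.530/(0.180×14.1) = 0.7028, so
t_c = ln(9.500 × 0.7028) / 1.530 = 1.899 / 1.530 = 1.241 d.
D_c = (k_d/k_a) L₀ e^(−k_d t_c) = (0.180/1.71) × 14.1 × e^(−0.180×1.241) = 0.1053 × 14.1 × 0.7998 = 1.187 mg/L.
Minimum DO = C_s − D_c = 9.30 − 1.187 = 8.113 mg/L.

t_c ≈ 1.24 d; D_c ≈ 1.19 mg/L; min DO ≈ 8.11 mg/L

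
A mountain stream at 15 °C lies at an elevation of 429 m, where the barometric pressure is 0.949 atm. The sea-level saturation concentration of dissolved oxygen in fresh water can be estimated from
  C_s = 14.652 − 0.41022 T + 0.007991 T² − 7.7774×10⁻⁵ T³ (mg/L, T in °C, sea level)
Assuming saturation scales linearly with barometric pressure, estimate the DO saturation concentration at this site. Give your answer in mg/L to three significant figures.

C_s ≈ 9.52 mg/L

At sea level: C_s = 14.652 − 0.41022×15 + 0.007991×15² − 7.7774×10⁻⁵×15³ = 10.03 mg/L.
Pressure correction: C_s' = 10.03 × 0.949 = 9.522 mg/L.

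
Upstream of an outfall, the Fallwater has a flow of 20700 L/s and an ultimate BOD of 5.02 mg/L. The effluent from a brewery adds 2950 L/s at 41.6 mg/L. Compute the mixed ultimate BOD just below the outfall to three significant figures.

Flow-weighted mixing: C = (Q_r C_r + Q_w C_w)/(Q_r + Q_w)
= (20700×5.02 + 2950×41.6)/(20700 + 2950) = 226600/23650 = 9.583 mg/L.

9.58 mg/L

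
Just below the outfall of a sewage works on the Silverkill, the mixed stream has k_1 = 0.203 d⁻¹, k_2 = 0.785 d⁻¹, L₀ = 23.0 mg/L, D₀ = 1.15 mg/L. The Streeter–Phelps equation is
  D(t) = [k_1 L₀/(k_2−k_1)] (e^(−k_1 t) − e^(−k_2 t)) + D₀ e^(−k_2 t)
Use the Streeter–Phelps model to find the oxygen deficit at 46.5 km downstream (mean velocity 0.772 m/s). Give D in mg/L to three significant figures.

Travel time t = x/v = 46.5 km / (0.772 m/s) = 46500 m / 0.772 m/s = 60230 s = 0.6971 d.
k_1 L₀/(k_2−k_1) = 0.203×23.0/(0.785−0.203) = 4.669/0.5820 = 8.022 mg/L.
e^(−k_1 t) = e^(−0.203×0.6971) = 0.8680; e^(−k_2 t) = e^(−0.785×0.6971) = 0.5785.
D = 8.022 × (0.8680 − 0.5785) + 1.15 × 0.5785 = 2.322 + 0.6653 = 2.988 mg/L.

D ≈ 2.99 mg/L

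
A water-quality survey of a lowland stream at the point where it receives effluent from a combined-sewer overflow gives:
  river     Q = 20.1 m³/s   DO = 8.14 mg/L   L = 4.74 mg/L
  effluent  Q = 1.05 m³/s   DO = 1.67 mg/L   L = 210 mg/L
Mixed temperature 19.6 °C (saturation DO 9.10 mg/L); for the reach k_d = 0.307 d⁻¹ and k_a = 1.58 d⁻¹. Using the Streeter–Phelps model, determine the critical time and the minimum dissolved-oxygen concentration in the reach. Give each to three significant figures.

Mixed DO = (20.1×8.14 + 1.05×1.67)/(20.1+1.05) = 165.4/21.15 = 7.819 mg/L.
Mixed L₀ = (20.1×4.74 + 1.05×210)/(21.15) = 315.8/21.15 = 14.93 mg/L.
Initial deficit D₀ = C_s − DO₀ = 9.10 − 7.819 = 1.281 mg/L.
t_c = (1/1.273) ln[(1.58/0.307)(1 − 1.281×1.273/(0.307×14.93))] = 0.7855 × ln(3.315) = 0.9415 d.
D_c = (0.307/1.58) × 14.93 × e^(−0.307×0.9415) = 0.1943 × 14.93 × 0.7490 = 2.173 mg/L.
Minimum DO = 9.10 − 2.173 = 6.927 mg/L.

t_c ≈ 0.942 d; minimum DO ≈ 6.93 mg/L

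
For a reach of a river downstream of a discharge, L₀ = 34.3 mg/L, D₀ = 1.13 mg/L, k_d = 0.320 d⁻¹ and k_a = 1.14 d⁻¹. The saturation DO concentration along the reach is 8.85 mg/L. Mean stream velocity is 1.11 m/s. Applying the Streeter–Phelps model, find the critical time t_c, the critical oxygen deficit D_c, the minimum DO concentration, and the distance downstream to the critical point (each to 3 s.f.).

At the critical point dD/dt = 0, so k_d L₀ e^(−k_d t) = k_a D. Substituting D(t) from the Streeter–Phelps equation and solving for t gives
t_c = ln[(k_a/k_d)(1 − D₀(k_a−k_d)/(k_d L₀))] / (k_a−k_d).
Here k_a−k_d = 0.8200 d⁻¹ and 1 − D₀(k_a−k_d)/(k_d L₀) = 1 − 1.13×0.8200/(0.320×34.3) = 0.9156, so
t_c = ln(3.562 × 0.9156) / 0.8200 = 1.182 / 0.8200 = 1.442 d.
D_c = (k_d/k_a) L₀ e^(−k_d t_c) = (0.320/1.14) × 34.3 × e^(−0.320×1.442) = 0.2807 × 34.3 × 0.6304 = 6.070 mg/L.
Minimum DO = C_s − D_c = 8.85 − 6.070 = 2.780 mg/L.
x_c = v t_c = 1.11 m/s × 1.442 d × 86400 s/d = 138300 m ≈ 138 km.

t_c ≈ 1.44 d; D_c ≈ 6.07 mg/L; min DO ≈ 2.78 mg/L; x_c ≈ 138 km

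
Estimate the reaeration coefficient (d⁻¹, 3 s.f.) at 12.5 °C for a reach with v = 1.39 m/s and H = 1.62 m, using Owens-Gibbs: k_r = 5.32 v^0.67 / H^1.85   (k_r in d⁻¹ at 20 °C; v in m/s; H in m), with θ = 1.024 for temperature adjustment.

k_r(20) = 5.32 × 1.39^0.67 / 1.62^1.85 = 5.32 × 1.247 / 2.441 = 2.717 d⁻¹.
k_r(12.5) = 2.717 × 1.024^(12.5−20) = 2.717 × 0.8370 = 2.274 d⁻¹.

k_r ≈ 2.27 d⁻¹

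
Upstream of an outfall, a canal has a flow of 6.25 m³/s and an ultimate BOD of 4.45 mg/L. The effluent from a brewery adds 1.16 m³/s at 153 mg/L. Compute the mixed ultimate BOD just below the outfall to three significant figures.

27.7 mg/L

Flow-weighted mixing: C = (Q_r C_r + Q_w C_w)/(Q_r + Q_w)
= (6.25×4.45 + 1.16×153)/(6.25 + 1.16) = 205.3/7.410 = 27.70 mg/L.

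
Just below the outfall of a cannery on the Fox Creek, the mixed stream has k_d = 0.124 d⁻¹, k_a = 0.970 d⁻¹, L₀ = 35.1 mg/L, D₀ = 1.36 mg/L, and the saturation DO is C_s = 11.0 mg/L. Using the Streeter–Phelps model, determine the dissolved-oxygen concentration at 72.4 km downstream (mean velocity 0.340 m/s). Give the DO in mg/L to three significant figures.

Travel time t = x/v = 72.4 km / (0.340 m/s) = 72400 m / 0.340 m/s = 212900 s = 2.465 d.
k_d L₀/(k_a−k_d) = 0.124×35.1/(0.970−0.124) = 4.352/0.8460 = 5.145 mg/L.
e^(−k_d t) = e^(−0.124×2.465) = 0.7367; e^(−k_a t) = e^(−0.970×2.465) = 0.09157.
D = 5.145 × (0.7367 − 0.09157) + 1.36 × 0.09157 = 3.319 + 0.1245 = 3.443 mg/L.
DO = C_s − D = 11.0 − 3.443 = 7.557 mg/L.

DO ≈ 7.56 mg/L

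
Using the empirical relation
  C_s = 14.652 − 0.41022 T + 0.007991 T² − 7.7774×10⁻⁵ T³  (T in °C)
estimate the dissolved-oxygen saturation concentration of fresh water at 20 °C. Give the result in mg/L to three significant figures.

C_s ≈ 9.02 mg/L

C_s = 14.652 − 0.41022×20 + 0.007991×20² − 7.7774×10⁻⁵×20³ = 9.022 mg/L.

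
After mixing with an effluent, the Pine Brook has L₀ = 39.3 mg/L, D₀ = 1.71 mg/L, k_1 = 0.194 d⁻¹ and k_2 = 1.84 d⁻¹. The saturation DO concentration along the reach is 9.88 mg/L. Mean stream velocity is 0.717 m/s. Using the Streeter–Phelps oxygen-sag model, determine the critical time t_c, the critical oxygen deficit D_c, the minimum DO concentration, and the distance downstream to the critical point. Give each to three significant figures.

t_c ≈ 1.09 d; D_c ≈ 3.36 mg/L; min DO ≈ 6.52 mg/L; x_c ≈ 67.3 km

At the critical point dD/dt = 0, so k_1 L₀ e^(−k_1 t) = k_2 D. Substituting D(t) from the Streeter–Phelps equation and solving for t gives
t_c = ln[(k_2/k_1)(1 − D₀(k_2−k_1)/(k_1 L₀))] / (k_2−k_1).
Here k_2−k_1 = 1.646 d⁻¹ and 1 − D₀(k_2−k_1)/(k_1 L₀) = 1 − 1.71×1.646/(0.194×39.3) = 0.6308, so
t_c = ln(9.485 × 0.6308) / 1.646 = 1.789 / 1.646 = 1.087 d.
D_c = (k_1/k_2) L₀ e^(−k_1 t_c) = (0.194/1.84) × 39.3 × e^(−0.194×1.087) = 0.1054 × 39.3 × 0.8099 = 3.356 mg/L.
Minimum DO = C_s − D_c = 9.88 − 3.356 = 6.524 mg/L.
x_c = v t_c = 0.717 m/s × 1.087 d × 86400 s/d = 67330 m ≈ 67.3 km.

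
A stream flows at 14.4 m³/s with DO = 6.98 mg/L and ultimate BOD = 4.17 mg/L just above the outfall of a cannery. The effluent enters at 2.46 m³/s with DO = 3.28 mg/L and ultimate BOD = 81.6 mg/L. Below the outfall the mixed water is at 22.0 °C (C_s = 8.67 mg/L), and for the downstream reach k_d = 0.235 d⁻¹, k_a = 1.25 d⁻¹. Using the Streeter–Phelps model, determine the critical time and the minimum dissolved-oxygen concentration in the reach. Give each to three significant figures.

Mixed DO = (14.4×6.98 + 2.46×3.28)/(14.4+2.46) = 108.6/16.86 = 6.440 mg/L.
Mixed L₀ = (14.4×4.17 + 2.46×81.6)/(16.86) = 260.8/16.86 = 15.47 mg/L.
Initial deficit D₀ = C_s − DO₀ = 8.67 − 6.440 = 2.230 mg/L.
t_c = (1/1.015) ln[(1.25/0.235)(1 − 2.230×1.015/(0.235×15.47))] = 0.9852 × ln(2.007) = 0.6864 d.
D_c = (0.235/1.25) × 15.47 × e^(−0.235×0.6864) = 0.1880 × 15.47 × 0.8510 = 2.475 mg/L.
Minimum DO = 8.67 − 2.475 = 6.195 mg/L.

t_c ≈ 0.686 d; minimum DO ≈ 6.20 mg/L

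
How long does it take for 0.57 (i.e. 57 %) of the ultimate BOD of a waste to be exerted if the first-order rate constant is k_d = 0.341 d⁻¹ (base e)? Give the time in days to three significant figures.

t ≈ 2.47 d

y/L₀ = 1 − e^(−k_d t) = 0.57 ⇒ e^(−k_d t) = 0.430
t = −ln(0.430) / 0.341 = 0.8440 / 0.341 = 2.475 d.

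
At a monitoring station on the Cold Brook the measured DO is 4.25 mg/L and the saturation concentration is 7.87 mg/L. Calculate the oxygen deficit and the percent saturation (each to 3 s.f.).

D ≈ 3.62 mg/L; 54.0 % saturation

D = C_s − C = 7.87 − 4.25 = 3.62 mg/L.
% saturation = 4.25/7.87 × 100 = 54.0 %.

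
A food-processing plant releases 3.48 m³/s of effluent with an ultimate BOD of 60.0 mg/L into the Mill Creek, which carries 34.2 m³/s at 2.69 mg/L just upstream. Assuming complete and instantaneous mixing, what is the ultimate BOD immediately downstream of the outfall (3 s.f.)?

Flow-weighted mixing: C = (Q_r C_r + Q_w C_w)/(Q_r + Q_w)
= (34.2×2.69 + 3.48×60.0)/(34.2 + 3.48) = 300.8/37.68 = 7.983 mg/L.

7.98 mg/L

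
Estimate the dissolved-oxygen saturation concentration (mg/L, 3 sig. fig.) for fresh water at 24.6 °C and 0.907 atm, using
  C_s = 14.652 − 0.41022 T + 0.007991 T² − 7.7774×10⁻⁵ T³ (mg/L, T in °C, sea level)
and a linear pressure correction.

At sea level: C_s = 14.652 − 0.41022×24.6 + 0.007991×24.6² − 7.7774×10⁻⁵×24.6³ = 8.239 mg/L.
Pressure correction: C_s' = 8.239 × 0.907 = 7.472 mg/L.

C_s ≈ 7.47 mg/L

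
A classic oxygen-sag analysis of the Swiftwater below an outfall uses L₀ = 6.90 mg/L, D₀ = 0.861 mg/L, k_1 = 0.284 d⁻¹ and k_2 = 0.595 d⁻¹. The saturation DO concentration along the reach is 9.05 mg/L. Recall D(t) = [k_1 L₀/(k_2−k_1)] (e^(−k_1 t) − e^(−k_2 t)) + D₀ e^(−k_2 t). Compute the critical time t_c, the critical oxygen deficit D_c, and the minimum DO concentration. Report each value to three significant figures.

With k_2/k_1 = 2.095 and 1 − D₀(k_2−k_1)/(k_1 L₀) = 0.8634,
t_c = ln(2.095 × 0.8634) / (0.595 − 0.284) = ln(1.809) / 0.3110 = 0.5927/0.3110 = 1.906 d.
D_c = (k_1/k_2) L₀ e^(−k_1 t_c) = (0.284/0.595) × 6.90 × e^(−0.284×1.906) = 0.4773 × 6.90 × 0.5820 = 1.917 mg/L.
Minimum DO = C_s − D_c = 9.05 − 1.917 = 7.133 mg/L.

t_c ≈ 1.91 d; D_c ≈ 1.92 mg/L; min DO ≈ 7.13 mg/L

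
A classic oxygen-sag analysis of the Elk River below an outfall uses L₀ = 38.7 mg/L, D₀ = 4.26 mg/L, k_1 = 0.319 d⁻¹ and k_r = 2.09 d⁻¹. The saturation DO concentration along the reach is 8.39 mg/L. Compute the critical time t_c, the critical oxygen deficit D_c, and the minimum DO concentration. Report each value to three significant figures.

t_c ≈ 0.528 d; D_c ≈ 4.99 mg/L; min DO ≈ 3.40 mg/L

At the critical point dD/dt = 0, so k_1 L₀ e^(−k_1 t) = k_r D. Substituting D(t) from the Streeter–Phelps equation and solving for t gives
t_c = ln[(k_r/k_1)(1 − D₀(k_r−k_1)/(k_1 L₀))] / (k_r−k_1).
Here k_r−k_1 = 1.771 d⁻¹ and 1 − D₀(k_r−k_1)/(k_1 L₀) = 1 − 4.26×1.771/(0.319×38.7) = 0.3889, so
t_c = ln(6.552 × 0.3889) / 1.771 = 0.9352 / 1.771 = 0.5281 d.
L(t_c) = L₀ e^(−k_1 t_c) = 38.7 × 0.8450 = 32.70 mg/L, and at the critical point k_r D_c = k_1 L, so D_c = (0.319/2.09) × 32.70 = 4.991 mg/L.
Minimum DO = C_s − D_c = 8.39 − 4.991 = 3.399 mg/L.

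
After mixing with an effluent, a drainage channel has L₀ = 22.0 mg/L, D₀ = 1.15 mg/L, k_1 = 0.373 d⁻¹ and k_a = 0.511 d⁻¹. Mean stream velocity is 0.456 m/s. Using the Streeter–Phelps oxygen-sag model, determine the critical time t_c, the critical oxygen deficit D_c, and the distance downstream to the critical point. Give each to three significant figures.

t_c ≈ 2.14 d; D_c ≈ 7.23 mg/L; x_c ≈ 84.3 km

t_c = [1/(k_a−k_1)] ln[(k_a/k_1)(1 − D₀(k_a−k_1)/(k_1 L₀))]
= [1/(0.511−0.373)] ln[(0.511/0.373)(1 − 1.15×0.1380/(0.373×22.0))]
= (1/0.1380) ln[1.370 × 0.9807] = 7.246 × ln(1.343) = 7.246 × 0.2953 = 2.140 d.
L(t_c) = L₀ e^(−k_1 t_c) = 22.0 × 0.4502 = 9.904 mg/L, and at the critical point k_a D_c = k_1 L, so D_c = (0.373/0.511) × 9.904 = 7.230 mg/L.
x_c = v t_c = 0.456 m/s × 2.140 d × 86400 s/d = 84300 m ≈ 84.3 km.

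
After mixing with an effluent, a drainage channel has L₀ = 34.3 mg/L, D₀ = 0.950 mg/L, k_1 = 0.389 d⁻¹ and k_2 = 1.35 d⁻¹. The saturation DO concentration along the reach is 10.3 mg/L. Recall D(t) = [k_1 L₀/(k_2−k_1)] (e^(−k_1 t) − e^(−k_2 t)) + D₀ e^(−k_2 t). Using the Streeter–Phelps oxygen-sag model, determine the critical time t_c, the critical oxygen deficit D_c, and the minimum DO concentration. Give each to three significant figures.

t_c ≈ 1.22 d; D_c ≈ 6.15 mg/L; min DO ≈ 4.15 mg/L

At the critical point dD/dt = 0, so k_1 L₀ e^(−k_1 t) = k_2 D. Substituting D(t) from the Streeter–Phelps equation and solving for t gives
t_c = ln[(k_2/k_1)(1 − D₀(k_2−k_1)/(k_1 L₀))] / (k_2−k_1).
Here k_2−k_1 = 0.9610 d⁻¹ and 1 − D₀(k_2−k_1)/(k_1 L₀) = 1 − 0.950×0.9610/(0.389×34.3) = 0.9316, so
t_c = ln(3.470 × 0.9316) / 0.9610 = 1.173 / 0.9610 = 1.221 d.
L(t_c) = L₀ e^(−k_1 t_c) = 34.3 × 0.6219 = 21.33 mg/L, and at the critical point k_2 D_c = k_1 L, so D_c = (0.389/1.35) × 21.33 = 6.147 mg/L.
Minimum DO = C_s − D_c = 10.3 − 6.147 = 4.153 mg/L.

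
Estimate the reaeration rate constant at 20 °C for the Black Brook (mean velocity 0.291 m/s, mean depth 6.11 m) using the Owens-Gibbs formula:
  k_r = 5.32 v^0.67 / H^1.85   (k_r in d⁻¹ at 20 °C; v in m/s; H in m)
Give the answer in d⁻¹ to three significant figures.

k_r = 5.32 × 0.291^0.67 / 6.11^1.85 = 5.32 × 0.4373 / 28.46 = 0.08176 d⁻¹.

k_r ≈ 0.0818 d⁻¹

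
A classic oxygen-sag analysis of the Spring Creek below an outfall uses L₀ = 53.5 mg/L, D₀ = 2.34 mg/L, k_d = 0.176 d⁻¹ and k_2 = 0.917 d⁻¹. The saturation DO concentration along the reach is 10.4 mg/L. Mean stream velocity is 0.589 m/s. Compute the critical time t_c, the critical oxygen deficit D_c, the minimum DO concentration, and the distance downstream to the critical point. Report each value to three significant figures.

t_c ≈ 1.95 d; D_c ≈ 7.28 mg/L; min DO ≈ 3.12 mg/L; x_c ≈ 99.4 km

With k_2/k_d = 5.210 and 1 − D₀(k_2−k_d)/(k_d L₀) = 0.8159,
t_c = ln(5.210 × 0.8159) / (0.917 − 0.176) = ln(4.251) / 0.7410 = 1.447/0.7410 = 1.953 d.
L(t_c) = L₀ e^(−k_d t_c) = 53.5 × 0.7091 = 37.94 mg/L, and at the critical point k_2 D_c = k_d L, so D_c = (0.176/0.917) × 37.94 = 7.282 mg/L.
Minimum DO = C_s − D_c = 10.4 − 7.282 = 3.118 mg/L.
x_c = v t_c = 0.589 m/s × 1.953 d × 86400 s/d = 99380 m ≈ 99.4 km.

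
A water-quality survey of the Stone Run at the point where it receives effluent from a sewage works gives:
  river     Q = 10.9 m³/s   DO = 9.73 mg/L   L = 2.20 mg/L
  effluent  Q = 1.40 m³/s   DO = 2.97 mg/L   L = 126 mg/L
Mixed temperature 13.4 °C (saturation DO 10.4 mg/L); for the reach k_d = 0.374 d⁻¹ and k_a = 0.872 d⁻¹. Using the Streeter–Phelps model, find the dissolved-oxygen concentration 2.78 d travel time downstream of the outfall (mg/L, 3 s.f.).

Mixed DO = (10.9×9.73 + 1.40×2.97)/(10.9+1.40) = 110.2/12.30 = 8.961 mg/L.
Mixed L₀ = (10.9×2.20 + 1.40×126)/(12.30) = 200.4/12.30 = 16.29 mg/L.
Initial deficit D₀ = C_s − DO₀ = 10.4 − 8.961 = 1.439 mg/L.
D(2.78) = [0.374×16.29/(0.872−0.374)](e^(−0.374×2.78) − e^(−0.872×2.78)) + 1.439 e^(−0.872×2.78)
= 12.23 × (0.3536 − 0.08855) + 1.439 × 0.08855 = 3.370 mg/L.
DO = 10.4 − 3.370 = 7.030 mg/L.

DO ≈ 7.03 mg/L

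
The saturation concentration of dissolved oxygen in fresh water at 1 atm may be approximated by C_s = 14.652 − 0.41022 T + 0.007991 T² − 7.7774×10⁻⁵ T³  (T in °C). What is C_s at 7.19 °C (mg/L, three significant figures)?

C_s = 14.652 − 0.41022×7.19 + 0.007991×7.19² − 7.7774×10⁻⁵×7.19³ = 12.09 mg/L.

C_s ≈ 12.1 mg/L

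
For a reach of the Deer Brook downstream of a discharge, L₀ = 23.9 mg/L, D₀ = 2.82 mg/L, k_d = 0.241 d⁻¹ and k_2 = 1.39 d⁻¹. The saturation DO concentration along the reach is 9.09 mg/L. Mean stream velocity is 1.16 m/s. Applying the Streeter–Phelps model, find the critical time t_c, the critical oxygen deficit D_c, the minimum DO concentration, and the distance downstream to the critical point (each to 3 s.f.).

t_c ≈ 0.805 d; D_c ≈ 3.41 mg/L; min DO ≈ 5.68 mg/L; x_c ≈ 80.7 km

With k_2/k_d = 5.768 and 1 − D₀(k_2−k_d)/(k_d L₀) = 0.4375,
t_c = ln(5.768 × 0.4375) / (1.39 − 0.241) = ln(2.523) / 1.149 = 0.9255/1.149 = 0.8055 d.
L(t_c) = L₀ e^(−k_d t_c) = 23.9 × 0.8236 = 19.68 mg/L, and at the critical point k_2 D_c = k_d L, so D_c = (0.241/1.39) × 19.68 = 3.413 mg/L.
Minimum DO = C_s − D_c = 9.09 − 3.413 = 5.677 mg/L.
x_c = v t_c = 1.16 m/s × 0.8055 d × 86400 s/d = 80730 m ≈ 80.7 km.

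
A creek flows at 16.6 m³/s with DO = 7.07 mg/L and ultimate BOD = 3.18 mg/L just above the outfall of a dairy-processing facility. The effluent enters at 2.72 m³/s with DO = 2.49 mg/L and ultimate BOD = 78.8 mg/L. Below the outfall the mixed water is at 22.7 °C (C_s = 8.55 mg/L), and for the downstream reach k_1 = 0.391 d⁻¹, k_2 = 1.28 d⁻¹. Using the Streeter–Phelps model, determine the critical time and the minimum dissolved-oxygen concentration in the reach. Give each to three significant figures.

t_c ≈ 0.850 d; minimum DO ≈ 5.52 mg/L

Mixed DO = (16.6×7.07 + 2.72×2.49)/(16.6+2.72) = 124.1/19.32 = 6.425 mg/L.
Mixed L₀ = (16.6×3.18 + 2.72×78.8)/(19.32) = 267.1/19.32 = 13.83 mg/L.
Initial deficit D₀ = C_s − DO₀ = 8.55 − 6.425 = 2.125 mg/L.
t_c = (1/0.8890) ln[(1.28/0.391)(1 − 2.125×0.8890/(0.391×13.83))] = 1.125 × ln(2.130) = 0.8504 d.
D_c = (0.391/1.28) × 13.83 × e^(−0.391×0.8504) = 0.3055 × 13.83 × 0.7171 = 3.029 mg/L.
Minimum DO = 8.55 − 3.029 = 5.521 mg/L.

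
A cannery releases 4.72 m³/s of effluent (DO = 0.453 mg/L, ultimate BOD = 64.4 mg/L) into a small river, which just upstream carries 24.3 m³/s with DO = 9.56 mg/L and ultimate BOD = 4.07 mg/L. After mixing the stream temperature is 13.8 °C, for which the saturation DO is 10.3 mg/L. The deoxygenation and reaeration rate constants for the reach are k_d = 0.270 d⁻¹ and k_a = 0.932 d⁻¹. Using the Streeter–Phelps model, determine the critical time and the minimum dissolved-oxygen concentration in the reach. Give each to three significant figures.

t_c ≈ 1.12 d; minimum DO ≈ 7.33 mg/L

Mixed DO = (24.3×9.56 + 4.72×0.453)/(24.3+4.72) = 234.4/29.02 = 8.079 mg/L.
Mixed L₀ = (24.3×4.07 + 4.72×64.4)/(29.02) = 402.9/29.02 = 13.88 mg/L.
Initial deficit D₀ = C_s − DO₀ = 10.3 − 8.079 = 2.221 mg/L.
t_c = (1/0.6620) ln[(0.932/0.270)(1 − 2.221×0.6620/(0.270×13.88))] = 1.511 × ln(2.098) = 1.119 d.
D_c = (0.270/0.932) × 13.88 × e^(−0.270×1.119) = 0.2897 × 13.88 × 0.7392 = 2.973 mg/L.
Minimum DO = 10.3 − 2.973 = 7.327 mg/L.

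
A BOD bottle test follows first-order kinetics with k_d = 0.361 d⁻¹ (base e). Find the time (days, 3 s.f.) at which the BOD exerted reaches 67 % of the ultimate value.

y/L₀ = 1 − e^(−k_d t) = 0.67 ⇒ e^(−k_d t) = 0.330
t = −ln(0.330) / 0.361 = 1.109 / 0.361 = 3.071 d.

t ≈ 3.07 d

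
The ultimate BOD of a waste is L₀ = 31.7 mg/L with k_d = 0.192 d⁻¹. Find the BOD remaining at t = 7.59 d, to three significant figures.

L ≈ 7.38 mg/L

L_t = L₀ e^(−k_d t) = 31.7 × e^(−0.192×7.59) = 31.7 × 0.2329 = 7.382 mg/L.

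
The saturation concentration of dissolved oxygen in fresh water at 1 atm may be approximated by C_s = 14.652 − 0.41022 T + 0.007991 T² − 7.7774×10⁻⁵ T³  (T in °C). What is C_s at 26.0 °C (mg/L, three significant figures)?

C_s = 14.652 − 0.41022×26.0 + 0.007991×26.0² − 7.7774×10⁻⁵×26.0³ = 8.021 mg/L.

C_s ≈ 8.02 mg/L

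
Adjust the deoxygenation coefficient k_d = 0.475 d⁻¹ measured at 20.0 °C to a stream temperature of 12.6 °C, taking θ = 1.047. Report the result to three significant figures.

k_d ≈ 0.338 d⁻¹

k_d(T₂) = k_d(T₁) · θ^(T₂−T₁) = 0.475 × 1.047^(12.6−20.0)
= 0.475 × 1.047^-7.40 = 0.475 × 0.7119 = 0.3381 d⁻¹.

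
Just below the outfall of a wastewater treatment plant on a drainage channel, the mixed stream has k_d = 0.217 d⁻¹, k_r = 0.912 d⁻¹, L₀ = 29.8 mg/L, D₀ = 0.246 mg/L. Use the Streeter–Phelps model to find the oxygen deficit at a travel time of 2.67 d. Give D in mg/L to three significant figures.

k_d L₀/(k_r−k_d) = 0.217×29.8/(0.912−0.217) = 6.467/0.6950 = 9.304 mg/L.
e^(−k_d t) = e^(−0.217×2.670) = 0.5602; e^(−k_r t) = e^(−0.912×2.670) = 0.08759.
D = 9.304 × (0.5602 − 0.08759) + 0.246 × 0.08759 = 4.398 + 0.02155 = 4.419 mg/L.

D ≈ 4.42 mg/L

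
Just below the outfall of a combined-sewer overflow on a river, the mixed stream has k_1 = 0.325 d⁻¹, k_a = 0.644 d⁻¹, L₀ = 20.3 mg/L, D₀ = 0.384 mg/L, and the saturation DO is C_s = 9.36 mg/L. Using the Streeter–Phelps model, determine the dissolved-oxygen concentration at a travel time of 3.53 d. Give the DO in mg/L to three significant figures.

DO ≈ 4.88 mg/L

k_1 L₀/(k_a−k_1) = 0.325×20.3/(0.644−0.325) = 6.598/0.3190 = 20.68 mg/L.
e^(−k_1 t) = e^(−0.325×3.530) = 0.3175; e^(−k_a t) = e^(−0.644×3.530) = 0.1030.
D = 20.68 × (0.3175 − 0.1030) + 0.384 × 0.1030 = 4.437 + 0.03954 = 4.477 mg/L.
DO = C_s − D = 9.36 − 4.477 = 4.883 mg/L.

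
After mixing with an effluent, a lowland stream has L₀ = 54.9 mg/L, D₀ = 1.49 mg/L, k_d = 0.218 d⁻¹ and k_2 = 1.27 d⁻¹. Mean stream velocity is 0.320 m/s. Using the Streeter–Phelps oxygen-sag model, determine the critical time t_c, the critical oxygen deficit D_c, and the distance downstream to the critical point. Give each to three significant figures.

t_c = [1/(k_2−k_d)] ln[(k_2/k_d)(1 − D₀(k_2−k_d)/(k_d L₀))]
= [1/(1.27−0.218)] ln[(1.27/0.218)(1 − 1.49×1.052/(0.218×54.9))]
= (1/1.052) ln[5.826 × 0.8690] = 0.9506 × ln(5.063) = 0.9506 × 1.622 = 1.542 d.
L(t_c) = L₀ e^(−k_d t_c) = 54.9 × 0.7146 = 39.23 mg/L, and at the critical point k_2 D_c = k_d L, so D_c = (0.218/1.27) × 39.23 = 6.734 mg/L.
x_c = v t_c = 0.320 m/s × 1.542 d × 86400 s/d = 42630 m ≈ 42.6 km.

t_c ≈ 1.54 d; D_c ≈ 6.73 mg/L; x_c ≈ 42.6 km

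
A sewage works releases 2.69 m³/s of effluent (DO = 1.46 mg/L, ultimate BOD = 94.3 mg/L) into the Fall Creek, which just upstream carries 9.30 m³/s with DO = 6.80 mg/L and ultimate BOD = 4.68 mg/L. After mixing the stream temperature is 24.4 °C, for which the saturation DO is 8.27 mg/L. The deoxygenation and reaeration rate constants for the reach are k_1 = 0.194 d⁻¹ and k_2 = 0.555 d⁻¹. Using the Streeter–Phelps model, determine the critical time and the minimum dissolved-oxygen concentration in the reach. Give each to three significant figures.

t_c ≈ 2.29 d; minimum DO ≈ 2.72 mg/L

Mixed DO = (9.30×6.80 + 2.69×1.46)/(9.30+2.69) = 67.17/11.99 = 5.602 mg/L.
Mixed L₀ = (9.30×4.68 + 2.69×94.3)/(11.99) = 297.2/11.99 = 24.79 mg/L.
Initial deficit D₀ = C_s − DO₀ = 8.27 − 5.602 = 2.668 mg/L.
t_c = (1/0.3610) ln[(0.555/0.194)(1 − 2.668×0.3610/(0.194×24.79))] = 2.770 × ln(2.288) = 2.292 d.
D_c = (0.194/0.555) × 24.79 × e^(−0.194×2.292) = 0.3495 × 24.79 × 0.6410 = 5.554 mg/L.
Minimum DO = 8.27 − 5.554 = 2.716 mg/L.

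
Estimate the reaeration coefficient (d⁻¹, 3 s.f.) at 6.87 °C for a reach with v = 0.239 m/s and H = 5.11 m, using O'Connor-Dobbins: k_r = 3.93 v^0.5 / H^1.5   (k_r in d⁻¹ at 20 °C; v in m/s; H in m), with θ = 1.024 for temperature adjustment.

k_r(20) = 3.93 × 0.239^0.5 / 5.11^1.5 = 3.93 × 0.4889 / 11.55 = 0.1663 d⁻¹.
k_r(6.87) = 0.1663 × 1.024^(6.87−20) = 0.1663 × 0.7324 = 0.1218 d⁻¹.

k_r ≈ 0.122 d⁻¹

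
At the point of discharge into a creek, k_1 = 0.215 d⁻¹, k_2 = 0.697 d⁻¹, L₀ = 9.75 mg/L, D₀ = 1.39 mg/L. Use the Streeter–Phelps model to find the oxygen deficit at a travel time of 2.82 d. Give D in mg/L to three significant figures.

D ≈ 1.96 mg/L

k_1 L₀/(k_2−k_1) = 0.215×9.75/(0.697−0.215) = 2.096/0.4820 = 4.349 mg/L.
e^(−k_1 t) = e^(−0.215×2.820) = 0.5454; e^(−k_2 t) = e^(−0.697×2.820) = 0.1401.
D = 4.349 × (0.5454 − 0.1401) + 1.39 × 0.1401 = 1.763 + 0.1947 = 1.957 mg/L.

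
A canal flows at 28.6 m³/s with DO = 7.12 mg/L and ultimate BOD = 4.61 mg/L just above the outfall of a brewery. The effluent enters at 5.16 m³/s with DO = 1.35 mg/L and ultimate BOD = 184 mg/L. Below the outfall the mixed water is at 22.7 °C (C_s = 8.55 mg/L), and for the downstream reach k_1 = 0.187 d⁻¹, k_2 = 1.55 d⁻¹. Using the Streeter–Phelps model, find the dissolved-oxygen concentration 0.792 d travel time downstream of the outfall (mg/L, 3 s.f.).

DO ≈ 5.37 mg/L

Mixed DO = (28.6×7.12 + 5.16×1.35)/(28.6+5.16) = 210.6/33.76 = 6.238 mg/L.
Mixed L₀ = (28.6×4.61 + 5.16×184)/(33.76) = 1081/33.76 = 32.03 mg/L.
Initial deficit D₀ = C_s − DO₀ = 8.55 − 6.238 = 2.312 mg/L.
D(0.792) = [0.187×32.03/(1.55−0.187)](e^(−0.187×0.792) − e^(−1.55×0.792)) + 2.312 e^(−1.55×0.792)
= 4.394 × (0.8623 − 0.2930) + 2.312 × 0.2930 = 3.179 mg/L.
DO = 8.55 − 3.179 = 5.371 mg/L.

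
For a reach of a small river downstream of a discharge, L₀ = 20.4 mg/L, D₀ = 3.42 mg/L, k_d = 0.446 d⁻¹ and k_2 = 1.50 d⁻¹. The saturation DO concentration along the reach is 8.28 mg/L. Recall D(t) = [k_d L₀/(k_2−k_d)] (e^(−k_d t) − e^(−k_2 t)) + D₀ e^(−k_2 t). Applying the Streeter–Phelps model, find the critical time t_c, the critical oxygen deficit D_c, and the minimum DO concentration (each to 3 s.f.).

At the critical point dD/dt = 0, so k_d L₀ e^(−k_d t) = k_2 D. Substituting D(t) from the Streeter–Phelps equation and solving for t gives
t_c = ln[(k_2/k_d)(1 − D₀(k_2−k_d)/(k_d L₀))] / (k_2−k_d).
Here k_2−k_d = 1.054 d⁻¹ and 1 − D₀(k_2−k_d)/(k_d L₀) = 1 − 3.42×1.054/(0.446×20.4) = 0.6038, so
t_c = ln(3.363 × 0.6038) / 1.054 = 0.7084 / 1.054 = 0.6721 d.
L(t_c) = L₀ e^(−k_d t_c) = 20.4 × 0.7410 = 15.12 mg/L, and at the critical point k_2 D_c = k_d L, so D_c = (0.446/1.50) × 15.12 = 4.495 mg/L.
Minimum DO = C_s − D_c = 8.28 − 4.495 = 3.785 mg/L.

t_c ≈ 0.672 d; D_c ≈ 4.49 mg/L; min DO ≈ 3.79 mg/L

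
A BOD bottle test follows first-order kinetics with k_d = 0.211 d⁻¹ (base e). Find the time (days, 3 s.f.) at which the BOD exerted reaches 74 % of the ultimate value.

y/L₀ = 1 − e^(−k_d t) = 0.74 ⇒ e^(−k_d t) = 0.260
t = −ln(0.260) / 0.211 = 1.347 / 0.211 = 6.384 d.

t ≈ 6.38 d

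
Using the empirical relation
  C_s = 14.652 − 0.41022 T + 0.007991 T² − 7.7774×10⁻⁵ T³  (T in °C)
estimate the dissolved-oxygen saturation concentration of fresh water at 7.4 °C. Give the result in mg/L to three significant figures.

C_s = 14.652 − 0.41022×7.4 + 0.007991×7.4² − 7.7774×10⁻⁵×7.4³ = 12.02 mg/L.

C_s ≈ 12.0 mg/L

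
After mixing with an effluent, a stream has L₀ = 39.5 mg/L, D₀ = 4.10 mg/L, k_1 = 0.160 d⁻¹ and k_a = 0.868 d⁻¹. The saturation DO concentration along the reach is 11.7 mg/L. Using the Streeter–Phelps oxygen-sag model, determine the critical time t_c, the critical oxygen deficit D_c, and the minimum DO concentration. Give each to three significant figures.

t_c ≈ 1.52 d; D_c ≈ 5.71 mg/L; min DO ≈ 5.99 mg/L

t_c = [1/(k_a−k_1)] ln[(k_a/k_1)(1 − D₀(k_a−k_1)/(k_1 L₀))]
= [1/(0.868−0.160)] ln[(0.868/0.160)(1 − 4.10×0.7080/(0.160×39.5))]
= (1/0.7080) ln[5.425 × 0.5407] = 1.412 × ln(2.933) = 1.412 × 1.076 = 1.520 d.
L(t_c) = L₀ e^(−k_1 t_c) = 39.5 × 0.7841 = 30.97 mg/L, and at the critical point k_a D_c = k_1 L, so D_c = (0.160/0.868) × 30.97 = 5.709 mg/L.
Minimum DO = C_s − D_c = 11.7 − 5.709 = 5.991 mg/L.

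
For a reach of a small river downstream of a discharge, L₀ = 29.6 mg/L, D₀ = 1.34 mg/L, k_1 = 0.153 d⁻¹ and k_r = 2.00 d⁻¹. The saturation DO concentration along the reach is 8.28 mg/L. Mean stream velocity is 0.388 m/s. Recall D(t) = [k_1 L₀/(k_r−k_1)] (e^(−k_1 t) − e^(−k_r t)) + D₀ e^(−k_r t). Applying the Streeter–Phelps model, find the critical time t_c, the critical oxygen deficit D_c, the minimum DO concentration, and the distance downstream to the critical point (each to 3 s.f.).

t_c ≈ 0.964 d; D_c ≈ 1.95 mg/L; min DO ≈ 6.33 mg/L; x_c ≈ 32.3 km

With k_r/k_1 = 13.07 and 1 − D₀(k_r−k_1)/(k_1 L₀) = 0.4535,
t_c = ln(13.07 × 0.4535) / (2.00 − 0.153) = ln(5.928) / 1.847 = 1.780/1.847 = 0.9636 d.
L(t_c) = L₀ e^(−k_1 t_c) = 29.6 × 0.8629 = 25.54 mg/L, and at the critical point k_r D_c = k_1 L, so D_c = (0.153/2.00) × 25.54 = 1.954 mg/L.
Minimum DO = C_s − D_c = 8.28 − 1.954 = 6.326 mg/L.
x_c = v t_c = 0.388 m/s × 0.9636 d × 86400 s/d = 32300 m ≈ 32.3 km.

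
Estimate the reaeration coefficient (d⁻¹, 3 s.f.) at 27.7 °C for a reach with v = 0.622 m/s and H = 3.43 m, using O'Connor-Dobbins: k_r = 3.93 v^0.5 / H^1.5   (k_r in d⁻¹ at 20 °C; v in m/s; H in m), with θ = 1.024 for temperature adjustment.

k_r ≈ 0.586 d⁻¹

k_r(20) = 3.93 × 0.622^0.5 / 3.43^1.5 = 3.93 × 0.7887 / 6.352 = 0.4879 d⁻¹.
k_r(27.7) = 0.4879 × 1.024^(27.7−20) = 0.4879 × 1.200 = 0.5857 d⁻¹.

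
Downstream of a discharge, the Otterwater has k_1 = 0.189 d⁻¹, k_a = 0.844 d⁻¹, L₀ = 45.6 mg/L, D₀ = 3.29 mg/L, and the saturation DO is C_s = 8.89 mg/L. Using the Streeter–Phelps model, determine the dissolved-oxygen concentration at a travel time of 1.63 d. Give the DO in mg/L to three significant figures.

DO ≈ 1.71 mg/L

k_1 L₀/(k_a−k_1) = 0.189×45.6/(0.844−0.189) = 8.618/0.6550 = 13.16 mg/L.
e^(−k_1 t) = e^(−0.189×1.630) = 0.7349; e^(−k_a t) = e^(−0.844×1.630) = 0.2527.
D = 13.16 × (0.7349 − 0.2527) + 3.29 × 0.2527 = 6.345 + 0.8312 = 7.176 mg/L.
DO = C_s − D = 8.89 − 7.176 = 1.714 mg/L.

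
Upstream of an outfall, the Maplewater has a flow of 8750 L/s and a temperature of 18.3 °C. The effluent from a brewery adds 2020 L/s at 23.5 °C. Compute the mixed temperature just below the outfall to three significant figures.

19.3 °C

Flow-weighted mixing: C = (Q_r C_r + Q_w C_w)/(Q_r + Q_w)
= (8750×18.3 + 2020×23.5)/(8750 + 2020) = 207600/10770 = 19.28 °C.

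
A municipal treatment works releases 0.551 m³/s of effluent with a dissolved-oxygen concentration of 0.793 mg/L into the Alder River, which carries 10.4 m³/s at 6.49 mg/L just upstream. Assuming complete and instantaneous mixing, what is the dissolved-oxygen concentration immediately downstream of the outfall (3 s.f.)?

6.20 mg/L

Flow-weighted mixing: C = (Q_r C_r + Q_w C_w)/(Q_r + Q_w)
= (10.4×6.49 + 0.551×0.793)/(10.4 + 0.551) = 67.93/10.95 = 6.203 mg/L.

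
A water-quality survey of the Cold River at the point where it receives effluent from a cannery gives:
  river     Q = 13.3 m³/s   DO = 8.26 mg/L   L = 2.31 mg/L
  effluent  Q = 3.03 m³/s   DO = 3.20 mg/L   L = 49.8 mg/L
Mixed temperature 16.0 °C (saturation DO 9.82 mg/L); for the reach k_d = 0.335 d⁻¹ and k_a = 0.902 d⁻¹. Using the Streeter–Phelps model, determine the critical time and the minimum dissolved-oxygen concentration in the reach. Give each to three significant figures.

Mixed DO = (13.3×8.26 + 3.03×3.20)/(13.3+3.03) = 119.6/16.33 = 7.321 mg/L.
Mixed L₀ = (13.3×2.31 + 3.03×49.8)/(16.33) = 181.6/16.33 = 11.12 mg/L.
Initial deficit D₀ = C_s − DO₀ = 9.82 − 7.321 = 2.499 mg/L.
t_c = (1/0.5670) ln[(0.902/0.335)(1 − 2.499×0.5670/(0.335×11.12))] = 1.764 × ln(1.669) = 0.9030 d.
D_c = (0.335/0.902) × 11.12 × e^(−0.335×0.9030) = 0.3714 × 11.12 × 0.7390 = 3.052 mg/L.
Minimum DO = 9.82 − 3.052 = 6.768 mg/L.

t_c ≈ 0.903 d; minimum DO ≈ 6.77 mg/L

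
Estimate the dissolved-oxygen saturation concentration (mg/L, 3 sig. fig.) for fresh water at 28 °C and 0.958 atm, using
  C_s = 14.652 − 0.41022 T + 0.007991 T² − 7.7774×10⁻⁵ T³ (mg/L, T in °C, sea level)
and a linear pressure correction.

C_s ≈ 7.40 mg/L

At sea level: C_s = 14.652 − 0.41022×28 + 0.007991×28² − 7.7774×10⁻⁵×28³ = 7.723 mg/L.
Pressure correction: C_s' = 7.723 × 0.958 = 7.399 mg/L.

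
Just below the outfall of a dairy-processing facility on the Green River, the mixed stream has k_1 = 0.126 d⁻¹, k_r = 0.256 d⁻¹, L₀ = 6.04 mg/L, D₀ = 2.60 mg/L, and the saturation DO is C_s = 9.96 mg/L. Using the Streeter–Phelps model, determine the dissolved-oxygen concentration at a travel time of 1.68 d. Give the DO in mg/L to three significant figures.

k_1 L₀/(k_r−k_1) = 0.126×6.04/(0.256−0.126) = 0.7610/0.1300 = 5.854 mg/L.
e^(−k_1 t) = e^(−0.126×1.680) = 0.8092; e^(−k_r t) = e^(−0.256×1.680) = 0.6505.
D = 5.854 × (0.8092 − 0.6505) + 2.60 × 0.6505 = 0.9294 + 1.691 = 2.621 mg/L.
DO = C_s − D = 9.96 − 2.621 = 7.339 mg/L.

DO ≈ 7.34 mg/L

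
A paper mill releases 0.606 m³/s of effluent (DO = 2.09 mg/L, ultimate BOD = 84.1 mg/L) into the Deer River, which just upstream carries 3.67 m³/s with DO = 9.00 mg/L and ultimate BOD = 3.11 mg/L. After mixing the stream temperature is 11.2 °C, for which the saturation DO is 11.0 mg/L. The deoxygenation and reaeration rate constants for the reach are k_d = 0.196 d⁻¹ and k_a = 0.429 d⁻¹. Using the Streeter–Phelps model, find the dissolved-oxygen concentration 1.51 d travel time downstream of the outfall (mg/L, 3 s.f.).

Mixed DO = (3.67×9.00 + 0.606×2.09)/(3.67+0.606) = 34.30/4.276 = 8.021 mg/L.
Mixed L₀ = (3.67×3.11 + 0.606×84.1)/(4.276) = 62.38/4.276 = 14.59 mg/L.
Initial deficit D₀ = C_s − DO₀ = 11.0 − 8.021 = 2.979 mg/L.
D(1.51) = [0.196×14.59/(0.429−0.196)](e^(−0.196×1.51) − e^(−0.429×1.51)) + 2.979 e^(−0.429×1.51)
= 12.27 × (0.7438 − 0.5232) + 2.979 × 0.5232 = 4.266 mg/L.
DO = 11.0 − 4.266 = 6.734 mg/L.

DO ≈ 6.73 mg/L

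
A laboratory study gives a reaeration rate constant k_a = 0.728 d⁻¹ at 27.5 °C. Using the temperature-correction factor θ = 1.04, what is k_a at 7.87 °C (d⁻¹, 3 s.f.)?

k_a ≈ 0.337 d⁻¹

k_a(T₂) = k_a(T₁) · θ^(T₂−T₁) = 0.728 × 1.04^(7.87−27.5)
= 0.728 × 1.04^-19.6 = 0.728 × 0.4631 = 0.3371 d⁻¹.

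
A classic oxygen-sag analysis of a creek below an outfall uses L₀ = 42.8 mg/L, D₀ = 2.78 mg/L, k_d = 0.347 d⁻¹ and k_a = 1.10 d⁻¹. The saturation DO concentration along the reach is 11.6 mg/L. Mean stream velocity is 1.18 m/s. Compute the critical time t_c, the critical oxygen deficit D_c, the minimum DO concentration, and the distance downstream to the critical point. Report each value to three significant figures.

t_c = [1/(k_a−k_d)] ln[(k_a/k_d)(1 − D₀(k_a−k_d)/(k_d L₀))]
= [1/(1.10−0.347)] ln[(1.10/0.347)(1 − 2.78×0.7530/(0.347×42.8))]
= (1/0.7530) ln[3.170 × 0.8590] = 1.328 × ln(2.723) = 1.328 × 1.002 = 1.330 d.
D_c = (k_d/k_a) L₀ e^(−k_d t_c) = (0.347/1.10) × 42.8 × e^(−0.347×1.330) = 0.3155 × 42.8 × 0.6302 = 8.509 mg/L.
Minimum DO = C_s − D_c = 11.6 − 8.509 = 3.091 mg/L.
x_c = v t_c = 1.18 m/s × 1.330 d × 86400 s/d = 135600 m ≈ 136 km.

t_c ≈ 1.33 d; D_c ≈ 8.51 mg/L; min DO ≈ 3.09 mg/L; x_c ≈ 136 km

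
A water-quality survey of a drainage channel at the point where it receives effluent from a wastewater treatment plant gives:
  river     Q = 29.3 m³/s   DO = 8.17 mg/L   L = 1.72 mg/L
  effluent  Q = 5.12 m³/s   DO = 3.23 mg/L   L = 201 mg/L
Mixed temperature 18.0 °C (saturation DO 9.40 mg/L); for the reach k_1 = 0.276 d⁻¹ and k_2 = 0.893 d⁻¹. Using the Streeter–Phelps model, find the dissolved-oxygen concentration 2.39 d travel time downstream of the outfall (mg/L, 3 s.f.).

DO ≈ 3.57 mg/L

Mixed DO = (29.3×8.17 + 5.12×3.23)/(29.3+5.12) = 255.9/34.42 = 7.435 mg/L.
Mixed L₀ = (29.3×1.72 + 5.12×201)/(34.42) = 1080/34.42 = 31.36 mg/L.
Initial deficit D₀ = C_s − DO₀ = 9.40 − 7.435 = 1.965 mg/L.
D(2.39) = [0.276×31.36/(0.893−0.276)](e^(−0.276×2.39) − e^(−0.893×2.39)) + 1.965 e^(−0.893×2.39)
= 14.03 × (0.5170 − 0.1183) + 1.965 × 0.1183 = 5.826 mg/L.
DO = 9.40 − 5.826 = 3.574 mg/L.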